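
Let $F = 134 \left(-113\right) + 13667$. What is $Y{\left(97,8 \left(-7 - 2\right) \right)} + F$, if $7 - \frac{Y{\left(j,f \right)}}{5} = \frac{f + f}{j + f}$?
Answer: $- \frac{7056}{5} \approx -1411.2$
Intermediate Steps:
$Y{\left(j,f \right)} = 35 - \frac{10 f}{f + j}$ ($Y{\left(j,f \right)} = 35 - 5 \frac{f + f}{j + f} = 35 - 5 \frac{2 f}{f + j} = 35 - \frac{10 f}{f + j}$)
$F = -1475$ ($F = -15142 + 13667 = -1475$)
$Y{\left(97,8 \left(-7 - 2\right) \right)} + F = \frac{5 \left(5 \cdot 8 \left(-7 - 2\right) + 7 \cdot 97\right)}{8 \left(-7 - 2\right) + 97} - 1475 = \frac{5 \left(5 \cdot 8 \left(-9\right) + 679\right)}{8 \left(-9\right) + 97} - 1475 = \frac{5 \left(5 \left(-72\right) + 679\right)}{-72 + 97} - 1475 = \frac{5 \left(-360 + 679\right)}{25} - 1475 = 5 \cdot \frac{1}{25} \cdot 319 - 1475 = \frac{319}{5} - 1475 = - \frac{7056}{5}$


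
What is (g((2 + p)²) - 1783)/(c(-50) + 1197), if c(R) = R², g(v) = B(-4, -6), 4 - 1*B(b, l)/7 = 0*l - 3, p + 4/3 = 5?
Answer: -1734/3697 ≈ -0.46903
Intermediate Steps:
p = 11/3 (p = -4/3 + 5 = 11/3 ≈ 3.6667)
B(b, l) = 49 (B(b, l) = 28 - 7*(0*l - 3) = 28 - 7*(0 - 3) = 28 - 7*(-3) = 28 + 21 = 49)
g(v) = 49
(g((2 + p)²) - 1783)/(c(-50) + 1197) = (49 - 1783)/((-50)² + 1197) = -1734/(2500 + 1197) = -1734/3697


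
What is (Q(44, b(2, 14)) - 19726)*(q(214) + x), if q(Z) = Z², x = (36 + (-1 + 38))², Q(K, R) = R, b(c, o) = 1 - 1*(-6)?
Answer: -1008133875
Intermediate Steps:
b(c, o) = 7 (b(c, o) = 1 + 6 = 7)
x = 5329 (x = (36 + 37)² = 73² = 5329)
(Q(44, b(2, 14)) - 19726)*(q(214) + x) = (7 - 19726)*(214² + 5329) = -19719*(45796 + 5329) = -19719*51125 = -1008133875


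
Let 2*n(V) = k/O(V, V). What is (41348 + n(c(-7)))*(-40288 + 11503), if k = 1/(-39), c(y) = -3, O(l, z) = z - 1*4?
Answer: -216616806355/182 ≈ -1.1902e+9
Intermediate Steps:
O(l, z) = -4 + z (O(l, z) = z - 4 = -4 + z)
k = -1/39 ≈ -0.025641
n(V) = -1/(78*(-4 + V)) (n(V) = (-1/(39*(-4 + V)))/2 = -1/(78*(-4 + V)))
(41348 + n(c(-7)))*(-40288 + 11503) = (41348 - 1/(-312 + 78*(-3)))*(-40288 + 11503) = (41348 - 1/(-312 - 234))*(-28785) = (41348 - 1/(-546))*(-28785) = (41348 - 1*(-1/546))*(-28785) = (41348 + 1/546)*(-28785) = (22576009/546)*(-28785) = -216616806355/182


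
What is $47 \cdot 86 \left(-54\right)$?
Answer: $-218268$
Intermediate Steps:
$47 \cdot 86 \left(-54\right) = 4042 \left(-54\right) = -218268$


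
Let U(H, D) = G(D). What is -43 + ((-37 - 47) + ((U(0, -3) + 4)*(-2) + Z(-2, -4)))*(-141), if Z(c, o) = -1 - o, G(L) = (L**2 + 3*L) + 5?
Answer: 13916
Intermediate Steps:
G(L) = 5 + L**2 + 3*L
U(H, D) = 5 + D**2 + 3*D
-43 + ((-37 - 47) + ((U(0, -3) + 4)*(-2) + Z(-2, -4)))*(-141) = -43 + ((-37 - 47) + (((5 + (-3)**2 + 3*(-3)) + 4)*(-2) + (-1 - 1*(-4))))*(-141) = -43 + (-84 + (((5 + 9 - 9) + 4)*(-2) + (-1 + 4)))*(-141) = -43 + (-84 + ((5 + 4)*(-2) + 3))*(-141) = -43 + (-84 + (9*(-2) + 3))*(-141) = -43 + (-84 + (-18 + 3))*(-141) = -43 + (-84 - 15)*(-141) = -43 - 99*(-141) = -43 + 13959 = 13916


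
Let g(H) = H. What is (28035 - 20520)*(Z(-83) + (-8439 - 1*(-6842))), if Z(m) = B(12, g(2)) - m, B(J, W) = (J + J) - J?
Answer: -11287530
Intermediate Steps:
B(J, W) = J (B(J, W) = 2*J - J = J)
Z(m) = 12 - m
(28035 - 20520)*(Z(-83) + (-8439 - 1*(-6842))) = (28035 - 20520)*((12 - 1*(-83)) + (-8439 - 1*(-6842))) = 7515*((12 + 83) + (-8439 + 6842)) = 7515*(95 - 1597) = 7515*(-1502) = -11287530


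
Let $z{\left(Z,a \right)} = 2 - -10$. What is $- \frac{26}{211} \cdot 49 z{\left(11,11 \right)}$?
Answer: $- \frac{15288}{211} \approx -72.455$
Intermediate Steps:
$z{\left(Z,a \right)} = 12$ ($z{\left(Z,a \right)} = 2 + 10 = 12$)
$- \frac{26}{211} \cdot 49 z{\left(11,11 \right)} = - \frac{26}{211} \cdot 49 \cdot 12 = \left(-26\right) \frac{1}{211} \cdot 49 \cdot 12 = \left(- \frac{26}{211}\right) 49 \cdot 12 = \left(- \frac{1274}{211}\right) 12 = - \frac{15288}{211}$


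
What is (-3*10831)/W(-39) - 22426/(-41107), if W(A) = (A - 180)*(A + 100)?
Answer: 545092895/183049471 ≈ 2.9778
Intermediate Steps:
W(A) = (-180 + A)*(100 + A)
(-3*10831)/W(-39) - 22426/(-41107) = (-3*10831)/(-18000 + (-39)² - 80*(-39)) - 22426/(-41107) = -32493/(-18000 + 1521 + 3120) - 22426*(-1/41107) = -32493/(-13359) + 22426/41107 = -32493*(-1/13359) + 22426/41107 = 10831/4453 + 22426/41107 = 545092895/183049471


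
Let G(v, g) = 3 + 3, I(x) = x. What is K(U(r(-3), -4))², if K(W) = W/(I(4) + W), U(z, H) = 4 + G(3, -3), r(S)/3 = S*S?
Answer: 25/49 ≈ 0.51020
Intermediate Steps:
r(S) = 3*S² (r(S) = 3*(S*S) = 3*S²)
G(v, g) = 6
U(z, H) = 10 (U(z, H) = 4 + 6 = 10)
K(W) = W/(4 + W)
K(U(r(-3), -4))² = (10/(4 + 10))² = (10/14)² = (10*(1/14))² = (5/7)² = 25/49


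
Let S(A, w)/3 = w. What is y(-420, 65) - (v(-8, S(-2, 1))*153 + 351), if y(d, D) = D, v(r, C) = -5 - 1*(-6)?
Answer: -439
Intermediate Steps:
S(A, w) = 3*w
v(r, C) = 1 (v(r, C) = -5 + 6 = 1)
y(-420, 65) - (v(-8, S(-2, 1))*153 + 351) = 65 - (1*153 + 351) = 65 - (153 + 351) = 65 - 1*504 = 65 - 504 = -439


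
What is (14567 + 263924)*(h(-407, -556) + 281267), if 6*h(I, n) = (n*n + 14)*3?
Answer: 121378074422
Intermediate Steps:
h(I, n) = 7 + n²/2 (h(I, n) = ((n*n + 14)*3)/6 = ((n² + 14)*3)/6 = ((14 + n²)*3)/6 = (42 + 3*n²)/6 = 7 + n²/2)
(14567 + 263924)*(h(-407, -556) + 281267) = (14567 + 263924)*((7 + (½)*(-556)²) + 281267) = 278491*((7 + (½)*309136) + 281267) = 278491*((7 + 154568) + 281267) = 278491*(154575 + 281267) = 278491*435842 = 121378074422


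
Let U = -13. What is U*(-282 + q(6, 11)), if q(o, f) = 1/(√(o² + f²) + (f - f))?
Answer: 3666 - 13*√157/157 ≈ 3665.0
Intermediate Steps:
q(o, f) = (f² + o²)^(-½) (q(o, f) = 1/(√(f² + o²) + 0) = 1/(√(f² + o²)) = (f² + o²)^(-½))
U*(-282 + q(6, 11)) = -13*(-282 + (11² + 6²)^(-½)) = -13*(-282 + (121 + 36)^(-½)) = -13*(-282 + 157^(-½)) = -13*(-282 + √157/157) = 3666 - 13*√157/157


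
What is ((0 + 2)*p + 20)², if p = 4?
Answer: 784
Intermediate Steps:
((0 + 2)*p + 20)² = ((0 + 2)*4 + 20)² = (2*4 + 20)² = (8 + 20)² = 28² = 784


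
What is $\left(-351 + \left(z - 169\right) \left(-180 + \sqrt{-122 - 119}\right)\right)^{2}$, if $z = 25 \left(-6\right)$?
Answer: $3232346360 - 36410022 i \sqrt{241} \approx 3.2323 \cdot 10^{9} - 5.6524 \cdot 10^{8} i$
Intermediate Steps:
$z = -150$
$\left(-351 + \left(z - 169\right) \left(-180 + \sqrt{-122 - 119}\right)\right)^{2} = \left(-351 + \left(-150 - 169\right) \left(-180 + \sqrt{-122 - 119}\right)\right)^{2} = \left(-351 - 319 \left(-180 + \sqrt{-241}\right)\right)^{2} = \left(-351 - 319 \left(-180 + i \sqrt{241}\right)\right)^{2} = \left(-351 + \left(57420 - 319 i \sqrt{241}\right)\right)^{2} = \left(57069 - 319 i \sqrt{241}\right)^{2}$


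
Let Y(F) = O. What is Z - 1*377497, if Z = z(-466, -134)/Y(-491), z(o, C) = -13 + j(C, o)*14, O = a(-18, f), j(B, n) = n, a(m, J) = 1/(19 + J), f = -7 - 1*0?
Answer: -455941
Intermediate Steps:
f = -7 (f = -7 + 0 = -7)
O = 1/12 (O = 1/(19 - 7) = 1/12 ≈ 0.083333)
Y(F) = 1/12
z(o, C) = -13 + 14*o (z(o, C) = -13 + o*14 = -13 + 14*o)
Z = -78444 (Z = (-13 + 14*(-466))/(1/12) = (-13 - 6524)*12 = -6537*12 = -78444)
Z - 1*377497 = -78444 - 1*377497 = -78444 - 377497 = -455941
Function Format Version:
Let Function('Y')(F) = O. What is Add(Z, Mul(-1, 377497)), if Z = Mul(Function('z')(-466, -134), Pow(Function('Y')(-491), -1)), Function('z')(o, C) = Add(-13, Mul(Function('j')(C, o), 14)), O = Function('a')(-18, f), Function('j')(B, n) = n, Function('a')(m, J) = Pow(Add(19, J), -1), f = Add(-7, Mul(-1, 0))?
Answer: -455941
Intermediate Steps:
f = -7 (f = Add(-7, 0) = -7)
O = Rational(1, 12) (O = Pow(Add(19, -7), -1) = Pow(12, -1) = Rational(1, 12) ≈ 0.083333)
Function('Y')(F) = Rational(1, 12)
Function('z')(o, C) = Add(-13, Mul(14, o)) (Function('z')(o, C) = Add(-13, Mul(o, 14)) = Add(-13, Mul(14, o)))
Z = -78444 (Z = Mul(Add(-13, Mul(14, -466)), Pow(Rational(1, 12), -1)) = Mul(Add(-13, -6524), 12) = Mul(-6537, 12) = -78444)
Add(Z, Mul(-1, 377497)) = Add(-78444, Mul(-1, 377497)) = Add(-78444, -377497) = -455941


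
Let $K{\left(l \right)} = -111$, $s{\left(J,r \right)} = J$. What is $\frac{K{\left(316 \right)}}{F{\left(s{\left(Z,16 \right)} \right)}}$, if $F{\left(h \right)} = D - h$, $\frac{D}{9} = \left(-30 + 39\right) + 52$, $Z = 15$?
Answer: $- \frac{37}{178} \approx -0.20787$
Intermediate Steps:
$D = 549$ ($D = 9 \left(\left(-30 + 39\right) + 52\right) = 9 \left(9 + 52\right) = 9 \cdot 61 = 549$)
$F{\left(h \right)} = 549 - h$
$\frac{K{\left(316 \right)}}{F{\left(s{\left(Z,16 \right)} \right)}} = - \frac{111}{549 - 15} = - \frac{111}{534} = \left(-111\right) \frac{1}{534} = - \frac{37}{178}$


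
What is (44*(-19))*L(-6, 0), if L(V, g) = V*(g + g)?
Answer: 0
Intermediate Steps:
L(V, g) = 2*V*g (L(V, g) = V*(2*g) = 2*V*g)
(44*(-19))*L(-6, 0) = (44*(-19))*(2*(-6)*0) = -836*0 = 0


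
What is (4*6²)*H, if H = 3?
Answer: 432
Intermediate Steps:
(4*6²)*H = (4*6²)*3 = (4*36)*3 = 144*3 = 432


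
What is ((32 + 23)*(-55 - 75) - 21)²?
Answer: 51423241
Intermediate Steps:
((32 + 23)*(-55 - 75) - 21)² = (55*(-130) - 21)² = (-7150 - 21)² = (-7171)² = 51423241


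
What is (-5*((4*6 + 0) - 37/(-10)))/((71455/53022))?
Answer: -7343547/71455 ≈ -102.77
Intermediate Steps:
(-5*((4*6 + 0) - 37/(-10)))/((71455/53022)) = (-5*((24 + 0) - 37*(-⅒)))/((71455*(1/53022))) = (-5*(24 + 37/10))/(71455/53022) = -5*277/10*(53022/71455) = -277/2*53022/71455 = -7343547/71455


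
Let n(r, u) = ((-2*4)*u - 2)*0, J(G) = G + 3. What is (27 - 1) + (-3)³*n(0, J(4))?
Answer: 26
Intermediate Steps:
J(G) = 3 + G
n(r, u) = 0 (n(r, u) = (-8*u - 2)*0 = (-2 - 8*u)*0 = 0)
(27 - 1) + (-3)³*n(0, J(4)) = (27 - 1) + (-3)³*0 = 26 - 27*0 = 26 + 0 = 26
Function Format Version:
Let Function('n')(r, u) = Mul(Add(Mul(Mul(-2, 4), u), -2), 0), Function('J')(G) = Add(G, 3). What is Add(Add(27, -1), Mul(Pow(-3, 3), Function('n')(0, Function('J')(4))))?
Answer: 26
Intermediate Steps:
Function('J')(G) = Add(3, G)
Function('n')(r, u) = 0 (Function('n')(r, u) = Mul(Add(Mul(-8, u), -2), 0) = Mul(Add(-2, Mul(-8, u)), 0) = 0)
Add(Add(27, -1), Mul(Pow(-3, 3), Function('n')(0, Function('J')(4)))) = Add(Add(27, -1), Mul(Pow(-3, 3), 0)) = Add(26, Mul(-27, 0)) = Add(26, 0) = 26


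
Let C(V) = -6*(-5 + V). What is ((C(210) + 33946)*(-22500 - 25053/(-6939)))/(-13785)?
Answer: 1702349218684/31884705 ≈ 53391.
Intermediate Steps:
C(V) = 30 - 6*V
((C(210) + 33946)*(-22500 - 25053/(-6939)))/(-13785) = (((30 - 6*210) + 33946)*(-22500 - 25053/(-6939)))/(-13785) = (((30 - 1260) + 33946)*(-22500 - 25053*(-1/6939)))*(-1/13785) = ((-1230 + 33946)*(-22500 + 8351/2313))*(-1/13785) = (32716*(-52034149/2313))*(-1/13785) = -1702349218684/2313*(-1/13785) = 1702349218684/31884705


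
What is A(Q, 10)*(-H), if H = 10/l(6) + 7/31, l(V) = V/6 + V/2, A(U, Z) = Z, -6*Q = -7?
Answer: -845/31 ≈ -27.258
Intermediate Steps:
Q = 7/6 (Q = -1/6*(-7) = 7/6 ≈ 1.1667)
l(V) = 2*V/3 (l(V) = V*(1/6) + V*(1/2) = V/6 + V/2 = 2*V/3)
H = 169/62 (H = 10/(((2/3)*6)) + 7/31 = 10/4 + 7*(1/31) = 10*(1/4) + 7/31 = 5/2 + 7/31 = 169/62 ≈ 2.7258)
A(Q, 10)*(-H) = 10*(-1*169/62) = 10*(-169/62) = -845/31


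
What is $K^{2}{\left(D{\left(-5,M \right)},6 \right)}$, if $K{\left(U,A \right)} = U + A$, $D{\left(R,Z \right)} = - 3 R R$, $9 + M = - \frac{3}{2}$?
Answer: $4761$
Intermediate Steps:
$M = - \frac{21}{2}$ ($M = -9 - \frac{3}{2} = - \frac{21}{2} \approx -10.5$)
$D{\left(R,Z \right)} = - 3 R^{2}$
$K{\left(U,A \right)} = A + U$
$K^{2}{\left(D{\left(-5,M \right)},6 \right)} = \left(6 - 3 \left(-5\right)^{2}\right)^{2} = \left(6 - 75\right)^{2} = \left(-69\right)^{2} = 4761$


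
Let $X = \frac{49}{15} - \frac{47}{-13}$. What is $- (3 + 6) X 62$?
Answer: $- \frac{249612}{65} \approx -3840.2$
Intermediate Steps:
$X = \frac{1342}{195}$ ($X = 49 \cdot \frac{1}{15} - - \frac{47}{13} = \frac{49}{15} + \frac{47}{13} = \frac{1342}{195} \approx 6.882$)
$- (3 + 6) X 62 = - (3 + 6) \frac{1342}{195} \cdot 62 = \left(-1\right) 9 \cdot \frac{1342}{195} \cdot 62 = \left(-9\right) \frac{1342}{195} \cdot 62 = \left(- \frac{4026}{65}\right) 62 = - \frac{249612}{65}$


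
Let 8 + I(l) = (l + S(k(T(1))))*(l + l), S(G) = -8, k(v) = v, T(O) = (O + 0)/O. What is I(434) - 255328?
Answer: 114432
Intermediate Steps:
T(O) = 1 (T(O) = O/O = 1)
I(l) = -8 + 2*l*(-8 + l) (I(l) = -8 + (l - 8)*(l + l) = -8 + (-8 + l)*(2*l) = -8 + 2*l*(-8 + l))
I(434) - 255328 = (-8 - 16*434 + 2*434²) - 255328 = (-8 - 6944 + 2*188356) - 255328 = (-8 - 6944 + 376712) - 255328 = 369760 - 255328 = 114432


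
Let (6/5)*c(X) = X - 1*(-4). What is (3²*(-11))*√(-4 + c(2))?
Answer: -99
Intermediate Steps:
c(X) = 10/3 + 5*X/6 (c(X) = 5*(X - 1*(-4))/6 = 5*(X + 4)/6 = 5*(4 + X)/6 = 10/3 + 5*X/6)
(3²*(-11))*√(-4 + c(2)) = (3²*(-11))*√(-4 + (10/3 + (⅚)*2)) = (9*(-11))*√(-4 + (10/3 + 5/3)) = -99*√(-4 + 5) = -99*√1 = -99*1 = -99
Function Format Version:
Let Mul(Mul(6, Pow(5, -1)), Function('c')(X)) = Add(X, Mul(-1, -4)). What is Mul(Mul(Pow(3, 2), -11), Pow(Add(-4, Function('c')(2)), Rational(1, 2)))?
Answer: -99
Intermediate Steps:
Function('c')(X) = Add(Rational(10, 3), Mul(Rational(5, 6), X)) (Function('c')(X) = Mul(Rational(5, 6), Add(X, Mul(-1, -4))) = Mul(Rational(5, 6), Add(X, 4)) = Mul(Rational(5, 6), Add(4, X)) = Add(Rational(10, 3), Mul(Rational(5, 6), X)))
Mul(Mul(Pow(3, 2), -11), Pow(Add(-4, Function('c')(2)), Rational(1, 2))) = Mul(Mul(Pow(3, 2), -11), Pow(Add(-4, Add(Rational(10, 3), Mul(Rational(5, 6), 2))), Rational(1, 2))) = Mul(Mul(9, -11), Pow(Add(-4, Add(Rational(10, 3), Rational(5, 3))), Rational(1, 2))) = Mul(-99, Pow(Add(-4, 5), Rational(1, 2))) = Mul(-99, Pow(1, Rational(1, 2))) = Mul(-99, 1) = -99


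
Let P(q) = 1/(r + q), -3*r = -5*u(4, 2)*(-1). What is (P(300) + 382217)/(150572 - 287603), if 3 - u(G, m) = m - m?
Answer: -37584672/13474715 ≈ -2.7893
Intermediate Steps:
u(G, m) = 3 (u(G, m) = 3 - (m - m) = 3 - 1*0 = 3 + 0 = 3)
r = -5 (r = -(-5*3)*(-1)/3 = -(-5)*(-1) = -⅓*15 = -5)
P(q) = 1/(-5 + q)
(P(300) + 382217)/(150572 - 287603) = (1/(-5 + 300) + 382217)/(150572 - 287603) = (1/295 + 382217)/(-137031) = (1/295 + 382217)*(-1/137031) = (112754016/295)*(-1/137031) = -37584672/13474715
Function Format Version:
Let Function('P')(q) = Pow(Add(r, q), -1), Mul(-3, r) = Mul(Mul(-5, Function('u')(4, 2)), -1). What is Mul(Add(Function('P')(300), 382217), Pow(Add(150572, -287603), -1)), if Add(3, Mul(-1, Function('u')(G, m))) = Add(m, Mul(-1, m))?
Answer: Rational(-37584672, 13474715) ≈ -2.7893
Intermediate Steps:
Function('u')(G, m) = 3 (Function('u')(G, m) = Add(3, Mul(-1, Add(m, Mul(-1, m)))) = Add(3, Mul(-1, 0)) = Add(3, 0) = 3)
r = -5 (r = Mul(Rational(-1, 3), Mul(Mul(-5, 3), -1)) = Mul(Rational(-1, 3), Mul(-15, -1)) = Mul(Rational(-1, 3), 15) = -5)
Function('P')(q) = Pow(Add(-5, q), -1)
Mul(Add(Function('P')(300), 382217), Pow(Add(150572, -287603), -1)) = Mul(Add(Pow(Add(-5, 300), -1), 382217), Pow(Add(150572, -287603), -1)) = Mul(Add(Pow(295, -1), 382217), Pow(-137031, -1)) = Mul(Add(Rational(1, 295), 382217), Rational(-1, 137031)) = Mul(Rational(112754016, 295), Rational(-1, 137031)) = Rational(-37584672, 13474715)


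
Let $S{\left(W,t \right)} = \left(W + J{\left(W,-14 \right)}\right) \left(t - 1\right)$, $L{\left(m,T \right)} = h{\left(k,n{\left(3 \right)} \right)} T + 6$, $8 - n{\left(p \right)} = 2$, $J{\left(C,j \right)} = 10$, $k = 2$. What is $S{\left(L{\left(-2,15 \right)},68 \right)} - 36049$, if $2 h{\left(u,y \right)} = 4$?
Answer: $-32967$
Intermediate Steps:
$n{\left(p \right)} = 6$ ($n{\left(p \right)} = 8 - 2 = 6$)
$h{\left(u,y \right)} = 2$ ($h{\left(u,y \right)} = \frac{1}{2} \cdot 4 = 2$)
$L{\left(m,T \right)} = 6 + 2 T$ ($L{\left(m,T \right)} = 2 T + 6 = 6 + 2 T$)
$S{\left(W,t \right)} = \left(-1 + t\right) \left(10 + W\right)$ ($S{\left(W,t \right)} = \left(W + 10\right) \left(t - 1\right) = \left(10 + W\right) \left(-1 + t\right) = \left(-1 + t\right) \left(10 + W\right)$)
$S{\left(L{\left(-2,15 \right)},68 \right)} - 36049 = \left(-10 - \left(6 + 2 \cdot 15\right) + 10 \cdot 68 + \left(6 + 2 \cdot 15\right) 68\right) - 36049 = \left(-10 - \left(6 + 30\right) + 680 + \left(6 + 30\right) 68\right) - 36049 = \left(-10 - 36 + 680 + 36 \cdot 68\right) - 36049 = \left(-10 - 36 + 680 + 2448\right) - 36049 = 3082 - 36049 = -32967$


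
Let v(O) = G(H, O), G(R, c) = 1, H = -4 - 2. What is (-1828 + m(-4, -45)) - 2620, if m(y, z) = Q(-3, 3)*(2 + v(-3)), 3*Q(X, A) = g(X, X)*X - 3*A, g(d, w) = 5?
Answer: -4472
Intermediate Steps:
H = -6
v(O) = 1
Q(X, A) = -A + 5*X/3 (Q(X, A) = (5*X - 3*A)/3 = (-3*A + 5*X)/3 = -A + 5*X/3)
m(y, z) = -24 (m(y, z) = (-1*3 + (5/3)*(-3))*(2 + 1) = (-3 - 5)*3 = -8*3 = -24)
(-1828 + m(-4, -45)) - 2620 = (-1828 - 24) - 2620 = -1852 - 2620 = -4472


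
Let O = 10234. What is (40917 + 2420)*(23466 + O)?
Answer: 1460456900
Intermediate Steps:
(40917 + 2420)*(23466 + O) = (40917 + 2420)*(23466 + 10234) = 43337*33700 = 1460456900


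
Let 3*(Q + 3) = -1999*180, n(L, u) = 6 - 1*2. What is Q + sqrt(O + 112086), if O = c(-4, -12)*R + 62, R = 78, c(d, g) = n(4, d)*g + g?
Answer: -119943 + 2*sqrt(26867) ≈ -1.1962e+5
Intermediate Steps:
n(L, u) = 4 (n(L, u) = 6 - 2 = 4)
c(d, g) = 5*g (c(d, g) = 4*g + g = 5*g)
Q = -119943 (Q = -3 + (-1999*180)/3 = -3 + (1/3)*(-359820) = -3 - 119940 = -119943)
O = -4618 (O = (5*(-12))*78 + 62 = -60*78 + 62 = -4680 + 62 = -4618)
Q + sqrt(O + 112086) = -119943 + sqrt(-4618 + 112086) = -119943 + sqrt(107468) = -119943 + 2*sqrt(26867)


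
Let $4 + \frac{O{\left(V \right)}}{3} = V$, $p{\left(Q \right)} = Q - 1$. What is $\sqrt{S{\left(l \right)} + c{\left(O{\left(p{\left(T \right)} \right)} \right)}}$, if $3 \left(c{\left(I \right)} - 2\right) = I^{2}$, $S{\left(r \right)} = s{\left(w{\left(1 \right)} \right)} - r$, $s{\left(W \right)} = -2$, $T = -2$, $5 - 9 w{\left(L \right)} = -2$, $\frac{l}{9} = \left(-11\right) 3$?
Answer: $2 \sqrt{111} \approx 21.071$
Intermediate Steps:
$l = -297$ ($l = 9 \left(\left(-11\right) 3\right) = 9 \left(-33\right) = -297$)
$w{\left(L \right)} = \frac{7}{9}$ ($w{\left(L \right)} = \frac{5}{9} - - \frac{2}{9} = \frac{5}{9} + \frac{2}{9} = \frac{7}{9}$)
$p{\left(Q \right)} = -1 + Q$
$S{\left(r \right)} = -2 - r$
$O{\left(V \right)} = -12 + 3 V$
$c{\left(I \right)} = 2 + \frac{I^{2}}{3}$
$\sqrt{S{\left(l \right)} + c{\left(O{\left(p{\left(T \right)} \right)} \right)}} = \sqrt{\left(-2 - -297\right) + \left(2 + \frac{\left(-12 + 3 \left(-1 - 2\right)\right)^{2}}{3}\right)} = \sqrt{\left(-2 + 297\right) + \left(2 + \frac{\left(-12 + 3 \left(-3\right)\right)^{2}}{3}\right)} = \sqrt{295 + \left(2 + \frac{\left(-12 - 9\right)^{2}}{3}\right)} = \sqrt{295 + \left(2 + \frac{\left(-21\right)^{2}}{3}\right)} = \sqrt{295 + \left(2 + \frac{1}{3} \cdot 441\right)} = \sqrt{295 + \left(2 + 147\right)} = \sqrt{295 + 149} = \sqrt{444} = 2 \sqrt{111}$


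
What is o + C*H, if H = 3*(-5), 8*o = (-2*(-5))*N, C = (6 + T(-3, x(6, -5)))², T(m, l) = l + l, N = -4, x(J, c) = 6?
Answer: -4865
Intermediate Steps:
T(m, l) = 2*l
C = 324 (C = (6 + 2*6)² = (6 + 12)² = 18² = 324)
o = -5 (o = (-2*(-5)*(-4))/8 = (10*(-4))/8 = (⅛)*(-40) = -5)
H = -15
o + C*H = -5 + 324*(-15) = -5 - 4860 = -4865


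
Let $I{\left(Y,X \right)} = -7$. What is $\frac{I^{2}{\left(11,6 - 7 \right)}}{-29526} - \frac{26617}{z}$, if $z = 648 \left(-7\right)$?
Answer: $\frac{18706459}{3188808} \approx 5.8663$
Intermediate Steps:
$z = -4536$
$\frac{I^{2}{\left(11,6 - 7 \right)}}{-29526} - \frac{26617}{z} = \frac{\left(-7\right)^{2}}{-29526} - \frac{26617}{-4536} = 49 \left(- \frac{1}{29526}\right) - - \frac{26617}{4536} = - \frac{7}{4218} + \frac{26617}{4536} = \frac{18706459}{3188808}$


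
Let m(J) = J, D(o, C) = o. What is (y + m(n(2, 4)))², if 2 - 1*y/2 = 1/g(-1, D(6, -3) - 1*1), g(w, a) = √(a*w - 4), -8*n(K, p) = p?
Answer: 425/36 + 14*I/3 ≈ 11.806 + 4.6667*I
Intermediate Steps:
n(K, p) = -p/8
g(w, a) = √(-4 + a*w)
y = 4 + 2*I/3 (y = 4 - 2/√(-4 + (6 - 1*1)*(-1)) = 4 - 2/√(-4 + (6 - 1)*(-1)) = 4 - 2/√(-4 + 5*(-1)) = 4 - 2/√(-4 - 5) = 4 - 2*(-I/3) = 4 - (-2)*I/3 = 4 + 2*I/3 ≈ 4.0 + 0.66667*I)
(y + m(n(2, 4)))² = ((4 + 2*I/3) - ⅛*4)² = ((4 + 2*I/3) - ½)² = (7/2 + 2*I/3)²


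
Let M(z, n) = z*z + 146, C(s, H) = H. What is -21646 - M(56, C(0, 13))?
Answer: -24928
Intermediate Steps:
M(z, n) = 146 + z² (M(z, n) = z² + 146 = 146 + z²)
-21646 - M(56, C(0, 13)) = -21646 - (146 + 56²) = -21646 - (146 + 3136) = -21646 - 1*3282 = -21646 - 3282 = -24928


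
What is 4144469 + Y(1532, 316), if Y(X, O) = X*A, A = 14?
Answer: 4165917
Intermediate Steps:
Y(X, O) = 14*X (Y(X, O) = X*14 = 14*X)
4144469 + Y(1532, 316) = 4144469 + 14*1532 = 4144469 + 21448 = 4165917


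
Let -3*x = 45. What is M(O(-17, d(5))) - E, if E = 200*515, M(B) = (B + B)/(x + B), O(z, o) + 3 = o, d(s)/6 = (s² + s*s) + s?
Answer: -5355891/52 ≈ -1.0300e+5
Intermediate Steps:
x = -15 (x = -⅓*45 = -15)
d(s) = 6*s + 12*s² (d(s) = 6*((s² + s*s) + s) = 6*((s² + s²) + s) = 6*(2*s² + s) = 6*(s + 2*s²) = 6*s + 12*s²)
O(z, o) = -3 + o
M(B) = 2*B/(-15 + B) (M(B) = (B + B)/(-15 + B) = (2*B)/(-15 + B) = 2*B/(-15 + B))
E = 103000
M(O(-17, d(5))) - E = 2*(-3 + 6*5*(1 + 2*5))/(-15 + (-3 + 6*5*(1 + 2*5))) - 1*103000 = 2*(-3 + 6*5*(1 + 10))/(-15 + (-3 + 6*5*(1 + 10))) - 103000 = 2*(-3 + 6*5*11)/(-15 + (-3 + 6*5*11)) - 103000 = 2*(-3 + 330)/(-15 + (-3 + 330)) - 103000 = 2*327/(-15 + 327) - 103000 = 2*327/312 - 103000 = 2*327*(1/312) - 103000 = 109/52 - 103000 = -5355891/52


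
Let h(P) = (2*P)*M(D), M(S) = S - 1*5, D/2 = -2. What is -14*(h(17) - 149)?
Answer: 6370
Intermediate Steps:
D = -4 (D = 2*(-2) = -4)
M(S) = -5 + S (M(S) = S - 5 = -5 + S)
h(P) = -18*P (h(P) = (2*P)*(-5 - 4) = (2*P)*(-9) = -18*P)
-14*(h(17) - 149) = -14*(-18*17 - 149) = -14*(-306 - 149) = -14*(-455) = 6370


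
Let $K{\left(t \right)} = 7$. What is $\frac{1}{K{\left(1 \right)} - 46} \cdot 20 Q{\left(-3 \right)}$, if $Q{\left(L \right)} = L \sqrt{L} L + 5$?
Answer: $- \frac{100}{39} - \frac{60 i \sqrt{3}}{13} \approx -2.5641 - 7.9941 i$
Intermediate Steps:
$Q{\left(L \right)} = 5 + L^{\frac{5}{2}}$ ($Q{\left(L \right)} = L^{\frac{3}{2}} L + 5 = L^{\frac{5}{2}} + 5 = 5 + L^{\frac{5}{2}}$)
$\frac{1}{K{\left(1 \right)} - 46} \cdot 20 Q{\left(-3 \right)} = \frac{1}{7 - 46} \cdot 20 \left(5 + \left(-3\right)^{\frac{5}{2}}\right) = \frac{1}{-39} \cdot 20 \left(5 + 9 i \sqrt{3}\right) = \left(- \frac{1}{39}\right) 20 \left(5 + 9 i \sqrt{3}\right) = - \frac{20 \left(5 + 9 i \sqrt{3}\right)}{39} = - \frac{100}{39} - \frac{60 i \sqrt{3}}{13}$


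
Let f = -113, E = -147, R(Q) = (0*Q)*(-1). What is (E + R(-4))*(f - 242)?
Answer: 52185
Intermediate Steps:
R(Q) = 0 (R(Q) = 0*(-1) = 0)
(E + R(-4))*(f - 242) = (-147 + 0)*(-113 - 242) = -147*(-355) = 52185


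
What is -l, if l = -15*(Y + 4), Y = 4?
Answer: 120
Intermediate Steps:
l = -120 (l = -15*(4 + 4) = -15*8 = -120)
-l = -1*(-120) = 120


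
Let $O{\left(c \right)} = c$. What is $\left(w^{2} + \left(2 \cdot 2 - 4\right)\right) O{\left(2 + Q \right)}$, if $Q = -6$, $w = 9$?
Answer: $-324$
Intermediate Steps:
$\left(w^{2} + \left(2 \cdot 2 - 4\right)\right) O{\left(2 + Q \right)} = \left(9^{2} + \left(2 \cdot 2 - 4\right)\right) \left(2 - 6\right) = \left(81 + \left(4 - 4\right)\right) \left(-4\right) = \left(81 + 0\right) \left(-4\right) = 81 \left(-4\right) = -324$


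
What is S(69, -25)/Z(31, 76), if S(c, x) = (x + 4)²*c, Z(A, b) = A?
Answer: 30429/31 ≈ 981.58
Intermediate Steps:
S(c, x) = c*(4 + x)² (S(c, x) = (4 + x)²*c = c*(4 + x)²)
S(69, -25)/Z(31, 76) = (69*(4 - 25)²)/31 = (69*(-21)²)*(1/31) = (69*441)*(1/31) = 30429*(1/31) = 30429/31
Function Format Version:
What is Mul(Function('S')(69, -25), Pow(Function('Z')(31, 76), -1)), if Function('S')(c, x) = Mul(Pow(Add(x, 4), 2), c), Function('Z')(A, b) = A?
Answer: Rational(30429, 31) ≈ 981.58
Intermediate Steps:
Function('S')(c, x) = Mul(c, Pow(Add(4, x), 2)) (Function('S')(c, x) = Mul(Pow(Add(4, x), 2), c) = Mul(c, Pow(Add(4, x), 2)))
Mul(Function('S')(69, -25), Pow(Function('Z')(31, 76), -1)) = Mul(Mul(69, Pow(Add(4, -25), 2)), Pow(31, -1)) = Mul(Mul(69, Pow(-21, 2)), Rational(1, 31)) = Mul(Mul(69, 441), Rational(1, 31)) = Mul(30429, Rational(1, 31)) = Rational(30429, 31)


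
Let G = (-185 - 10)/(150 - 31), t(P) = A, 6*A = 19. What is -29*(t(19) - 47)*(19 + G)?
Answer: 7878691/357 ≈ 22069.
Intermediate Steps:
A = 19/6 (A = (1/6)*19 = 19/6 ≈ 3.1667)
t(P) = 19/6
G = -195/119 ≈ -1.6387
-29*(t(19) - 47)*(19 + G) = -29*(19/6 - 47)*(19 - 195/119) = -(-7627)*2066/(6*119) = -29*(-271679/357) = 7878691/357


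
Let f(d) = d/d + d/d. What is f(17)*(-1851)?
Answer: -3702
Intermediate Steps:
f(d) = 2 (f(d) = 1 + 1 = 2)
f(17)*(-1851) = 2*(-1851) = -3702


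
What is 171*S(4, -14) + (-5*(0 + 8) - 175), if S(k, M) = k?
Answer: 469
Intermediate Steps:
171*S(4, -14) + (-5*(0 + 8) - 175) = 171*4 + (-5*(0 + 8) - 175) = 684 + (-5*8 - 175) = 684 + (-40 - 175) = 684 - 215 = 469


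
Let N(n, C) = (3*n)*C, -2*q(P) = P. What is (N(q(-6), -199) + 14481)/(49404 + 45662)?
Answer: 6345/47533 ≈ 0.13349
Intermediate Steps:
q(P) = -P/2
N(n, C) = 3*C*n
(N(q(-6), -199) + 14481)/(49404 + 45662) = (3*(-199)*(-½*(-6)) + 14481)/(49404 + 45662) = (3*(-199)*3 + 14481)/95066 = (-1791 + 14481)*(1/95066) = 12690*(1/95066) = 6345/47533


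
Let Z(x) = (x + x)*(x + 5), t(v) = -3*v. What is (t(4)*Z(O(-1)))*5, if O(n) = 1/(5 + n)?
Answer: -315/2 ≈ -157.50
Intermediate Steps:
Z(x) = 2*x*(5 + x) (Z(x) = (2*x)*(5 + x) = 2*x*(5 + x))
(t(4)*Z(O(-1)))*5 = ((-3*4)*(2*(5 + 1/(5 - 1))/(5 - 1)))*5 = -24*(5 + 1/4)/4*5 = -24*(5 + ¼)/4*5 = -24*21/(4*4)*5 = -12*21/8*5 = -63/2*5 = -315/2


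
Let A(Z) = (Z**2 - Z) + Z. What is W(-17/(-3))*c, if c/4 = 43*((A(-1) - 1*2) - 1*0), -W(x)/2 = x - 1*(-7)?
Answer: 13072/3 ≈ 4357.3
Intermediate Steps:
A(Z) = Z**2
W(x) = -14 - 2*x (W(x) = -2*(x - 1*(-7)) = -2*(x + 7) = -2*(7 + x) = -14 - 2*x)
c = -172 (c = 4*(43*(((-1)**2 - 1*2) - 1*0)) = 4*(43*((1 - 2) + 0)) = 4*(43*(-1 + 0)) = 4*(43*(-1)) = 4*(-43) = -172)
W(-17/(-3))*c = (-14 - (-34)/(-3))*(-172) = (-14 - (-34)*(-1)/3)*(-172) = (-14 - 2*17/3)*(-172) = (-14 - 34/3)*(-172) = -76/3*(-172) = 13072/3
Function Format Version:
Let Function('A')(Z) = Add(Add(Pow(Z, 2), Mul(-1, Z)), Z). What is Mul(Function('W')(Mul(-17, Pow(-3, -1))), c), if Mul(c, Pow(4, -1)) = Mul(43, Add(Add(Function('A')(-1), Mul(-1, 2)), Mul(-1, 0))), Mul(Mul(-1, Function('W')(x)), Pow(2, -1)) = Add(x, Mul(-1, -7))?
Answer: Rational(13072, 3) ≈ 4357.3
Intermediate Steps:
Function('A')(Z) = Pow(Z, 2)
Function('W')(x) = Add(-14, Mul(-2, x)) (Function('W')(x) = Mul(-2, Add(x, Mul(-1, -7))) = Mul(-2, Add(x, 7)) = Mul(-2, Add(7, x)) = Add(-14, Mul(-2, x)))
c = -172 (c = Mul(4, Mul(43, Add(Add(Pow(-1, 2), Mul(-1, 2)), Mul(-1, 0)))) = Mul(4, Mul(43, Add(Add(1, -2), 0))) = Mul(4, Mul(43, Add(-1, 0))) = Mul(4, Mul(43, -1)) = Mul(4, -43) = -172)
Mul(Function('W')(Mul(-17, Pow(-3, -1))), c) = Mul(Add(-14, Mul(-2, Mul(-17, Pow(-3, -1)))), -172) = Mul(Add(-14, Mul(-2, Mul(-17, Rational(-1, 3)))), -172) = Mul(Add(-14, Mul(-2, Rational(17, 3))), -172) = Mul(Add(-14, Rational(-34, 3)), -172) = Mul(Rational(-76, 3), -172) = Rational(13072, 3)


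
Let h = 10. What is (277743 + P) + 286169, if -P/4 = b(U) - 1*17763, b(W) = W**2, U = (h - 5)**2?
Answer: 632464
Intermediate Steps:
U = 25 (U = (10 - 5)**2 = 5**2 = 25)
P = 68552 (P = -4*(25**2 - 1*17763) = -4*(625 - 17763) = -4*(-17138) = 68552)
(277743 + P) + 286169 = (277743 + 68552) + 286169 = 346295 + 286169 = 632464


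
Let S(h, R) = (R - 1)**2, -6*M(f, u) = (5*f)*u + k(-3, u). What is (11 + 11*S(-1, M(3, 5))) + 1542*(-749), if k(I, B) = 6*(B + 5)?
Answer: -4595489/4 ≈ -1.1489e+6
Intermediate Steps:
k(I, B) = 30 + 6*B (k(I, B) = 6*(5 + B) = 30 + 6*B)
M(f, u) = -5 - u - 5*f*u/6 (M(f, u) = -((5*f)*u + (30 + 6*u))/6 = -(5*f*u + (30 + 6*u))/6 = -(30 + 6*u + 5*f*u)/6 = -5 - u - 5*f*u/6)
S(h, R) = (-1 + R)**2
(11 + 11*S(-1, M(3, 5))) + 1542*(-749) = (11 + 11*(-1 + (-5 - 1*5 - 5/6*3*5))**2) + 1542*(-749) = (11 + 11*(-1 + (-5 - 5 - 25/2))**2) - 1154958 = (11 + 11*(-1 - 45/2)**2) - 1154958 = (11 + 11*(-47/2)**2) - 1154958 = (11 + 11*(2209/4)) - 1154958 = (11 + 24299/4) - 1154958 = 24343/4 - 1154958 = -4595489/4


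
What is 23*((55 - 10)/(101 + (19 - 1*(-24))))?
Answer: 115/16 ≈ 7.1875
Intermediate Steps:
23*((55 - 10)/(101 + (19 - 1*(-24)))) = 23*(45/(101 + (19 + 24))) = 23*(45/(101 + 43)) = 23*(45/144) = 23*(45*(1/144)) = 23*(5/16) = 115/16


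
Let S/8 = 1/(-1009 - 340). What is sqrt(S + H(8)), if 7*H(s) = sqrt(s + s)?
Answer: 2*sqrt(12606405)/9443 ≈ 0.75200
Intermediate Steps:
H(s) = sqrt(2)*sqrt(s)/7 (H(s) = sqrt(s + s)/7 = sqrt(2*s)/7 = (sqrt(2)*sqrt(s))/7 = sqrt(2)*sqrt(s)/7)
S = -8/1349 (S = 8/(-1009 - 340) = 8/(-1349) = 8*(-1/1349) = -8/1349 ≈ -0.0059303)
sqrt(S + H(8)) = sqrt(-8/1349 + sqrt(2)*sqrt(8)/7) = sqrt(-8/1349 + sqrt(2)*(2*sqrt(2))/7) = sqrt(-8/1349 + 4/7) = sqrt(5340/9443) = 2*sqrt(12606405)/9443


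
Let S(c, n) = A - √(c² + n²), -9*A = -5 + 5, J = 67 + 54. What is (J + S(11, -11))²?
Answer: 14883 - 2662*√2 ≈ 11118.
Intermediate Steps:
J = 121
A = 0 (A = -(-5 + 5)/9 = -⅑*0 = 0)
S(c, n) = -√(c² + n²) (S(c, n) = 0 - √(c² + n²) = -√(c² + n²))
(J + S(11, -11))² = (121 - √(11² + (-11)²))² = (121 - √(121 + 121))² = (121 - √242)² = (121 - 11*√2)²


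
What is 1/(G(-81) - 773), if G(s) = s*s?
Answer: 1/5788 ≈ 0.00017277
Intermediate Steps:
G(s) = s**2
1/(G(-81) - 773) = 1/((-81)**2 - 773) = 1/(6561 - 773) = 1/5788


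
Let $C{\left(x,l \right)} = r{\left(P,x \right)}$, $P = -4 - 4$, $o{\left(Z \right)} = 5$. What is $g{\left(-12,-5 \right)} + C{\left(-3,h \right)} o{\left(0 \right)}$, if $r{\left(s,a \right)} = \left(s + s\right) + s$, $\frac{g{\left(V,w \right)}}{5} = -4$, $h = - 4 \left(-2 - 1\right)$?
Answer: $-140$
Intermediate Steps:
$P = -8$
$h = 12$ ($h = \left(-4\right) \left(-3\right) = 12$)
$g{\left(V,w \right)} = -20$ ($g{\left(V,w \right)} = 5 \left(-4\right) = -20$)
$r{\left(s,a \right)} = 3 s$ ($r{\left(s,a \right)} = 2 s + s = 3 s$)
$C{\left(x,l \right)} = -24$ ($C{\left(x,l \right)} = 3 \left(-8\right) = -24$)
$g{\left(-12,-5 \right)} + C{\left(-3,h \right)} o{\left(0 \right)} = -20 - 120 = -140$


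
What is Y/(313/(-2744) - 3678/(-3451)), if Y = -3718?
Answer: -5029680656/1287467 ≈ -3906.6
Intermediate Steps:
Y/(313/(-2744) - 3678/(-3451)) = -3718/(313/(-2744) - 3678/(-3451)) = -3718/(313*(-1/2744) - 3678*(-1/3451)) = -3718/(-313/2744 + 3678/3451) = -3718/1287467/1352792 = -3718*1352792/1287467 = -5029680656/1287467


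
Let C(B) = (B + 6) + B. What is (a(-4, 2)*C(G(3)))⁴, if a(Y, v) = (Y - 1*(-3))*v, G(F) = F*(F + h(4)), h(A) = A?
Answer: 84934656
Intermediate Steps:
G(F) = F*(4 + F) (G(F) = F*(F + 4) = F*(4 + F))
a(Y, v) = v*(3 + Y) (a(Y, v) = (Y + 3)*v = (3 + Y)*v = v*(3 + Y))
C(B) = 6 + 2*B (C(B) = (6 + B) + B = 6 + 2*B)
(a(-4, 2)*C(G(3)))⁴ = ((2*(3 - 4))*(6 + 2*(3*(4 + 3))))⁴ = ((2*(-1))*(6 + 2*(3*7)))⁴ = (-2*(6 + 2*21))⁴ = (-2*(6 + 42))⁴ = (-2*48)⁴ = (-96)⁴ = 84934656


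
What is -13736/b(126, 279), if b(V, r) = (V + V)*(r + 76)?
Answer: -3434/22365 ≈ -0.15354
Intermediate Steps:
b(V, r) = 2*V*(76 + r) (b(V, r) = (2*V)*(76 + r) = 2*V*(76 + r))
-13736/b(126, 279) = -13736*1/(252*(76 + 279)) = -13736/(2*126*355) = -13736/89460 = -13736*1/89460 = -3434/22365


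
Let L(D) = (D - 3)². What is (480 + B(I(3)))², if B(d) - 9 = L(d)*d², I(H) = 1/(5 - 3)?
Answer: 61606801/256 ≈ 2.4065e+5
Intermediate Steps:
I(H) = ½ (I(H) = 1/2 = ½)
L(D) = (-3 + D)²
B(d) = 9 + d²*(-3 + d)² (B(d) = 9 + (-3 + d)²*d² = 9 + d²*(-3 + d)²)
(480 + B(I(3)))² = (480 + (9 + (½)²*(-3 + ½)²))² = (480 + (9 + (-5/2)²/4))² = (480 + (9 + (¼)*(25/4)))² = (480 + (9 + 25/16))² = (480 + 169/16)² = (7849/16)² = 61606801/256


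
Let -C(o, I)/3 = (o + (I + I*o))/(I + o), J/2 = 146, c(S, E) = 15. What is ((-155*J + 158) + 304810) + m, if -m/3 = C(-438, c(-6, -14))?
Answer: 12213269/47 ≈ 2.5986e+5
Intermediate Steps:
J = 292 (J = 2*146 = 292)
C(o, I) = -3*(I + o + I*o)/(I + o) (C(o, I) = -3*(o + (I + I*o))/(I + o) = -3*(I + o + I*o)/(I + o))
m = 6993/47 (m = -9*(-1*15 - 1*(-438) - 1*15*(-438))/(15 - 438) = -9*(-15 + 438 + 6570)/(-423) = -9*(-1)*6993/423 = -3*(-2331/47) = 6993/47 ≈ 148.79)
((-155*J + 158) + 304810) + m = ((-155*292 + 158) + 304810) + 6993/47 = ((-45260 + 158) + 304810) + 6993/47 = (-45102 + 304810) + 6993/47 = 259708 + 6993/47 = 12213269/47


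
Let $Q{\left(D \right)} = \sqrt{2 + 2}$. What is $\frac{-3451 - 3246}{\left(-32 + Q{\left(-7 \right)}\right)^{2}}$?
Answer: $- \frac{6697}{900} \approx -7.4411$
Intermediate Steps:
$Q{\left(D \right)} = 2$ ($Q{\left(D \right)} = \sqrt{4} = 2$)
$\frac{-3451 - 3246}{\left(-32 + Q{\left(-7 \right)}\right)^{2}} = \frac{-3451 - 3246}{\left(-32 + 2\right)^{2}} = - \frac{6697}{\left(-30\right)^{2}} = - \frac{6697}{900}$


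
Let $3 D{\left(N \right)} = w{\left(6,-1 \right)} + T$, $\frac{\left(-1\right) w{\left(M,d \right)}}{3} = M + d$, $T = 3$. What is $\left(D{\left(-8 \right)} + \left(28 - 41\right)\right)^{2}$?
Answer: $289$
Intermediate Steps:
$w{\left(M,d \right)} = - 3 M - 3 d$ ($w{\left(M,d \right)} = - 3 \left(M + d\right) = - 3 M - 3 d$)
$D{\left(N \right)} = -4$ ($D{\left(N \right)} = \frac{\left(\left(-3\right) 6 - -3\right) + 3}{3} = \frac{\left(-18 + 3\right) + 3}{3} = \frac{-15 + 3}{3} = \frac{1}{3} \left(-12\right) = -4$)
$\left(D{\left(-8 \right)} + \left(28 - 41\right)\right)^{2} = \left(-4 + \left(28 - 41\right)\right)^{2} = \left(-4 - 13\right)^{2} = \left(-17\right)^{2} = 289$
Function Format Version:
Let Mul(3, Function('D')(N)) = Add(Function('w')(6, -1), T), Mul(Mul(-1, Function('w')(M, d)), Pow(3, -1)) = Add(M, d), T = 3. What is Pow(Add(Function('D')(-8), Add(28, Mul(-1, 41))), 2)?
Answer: 289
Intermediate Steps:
Function('w')(M, d) = Add(Mul(-3, M), Mul(-3, d)) (Function('w')(M, d) = Mul(-3, Add(M, d)) = Add(Mul(-3, M), Mul(-3, d)))
Function('D')(N) = -4 (Function('D')(N) = Mul(Rational(1, 3), Add(Add(Mul(-3, 6), Mul(-3, -1)), 3)) = Mul(Rational(1, 3), Add(Add(-18, 3), 3)) = Mul(Rational(1, 3), Add(-15, 3)) = Mul(Rational(1, 3), -12) = -4)
Pow(Add(Function('D')(-8), Add(28, Mul(-1, 41))), 2) = Pow(Add(-4, Add(28, Mul(-1, 41))), 2) = Pow(Add(-4, Add(28, -41)), 2) = Pow(Add(-4, -13), 2) = Pow(-17, 2) = 289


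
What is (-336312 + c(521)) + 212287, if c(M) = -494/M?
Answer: -64617519/521 ≈ -1.2403e+5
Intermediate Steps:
(-336312 + c(521)) + 212287 = (-336312 - 494/521) + 212287 = -175219046/521 + 212287 = -64617519/521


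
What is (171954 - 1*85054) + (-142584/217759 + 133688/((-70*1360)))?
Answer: 13245966104103/152431300 ≈ 86898.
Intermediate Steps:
(171954 - 1*85054) + (-142584/217759 + 133688/((-70*1360))) = (171954 - 85054) + (-142584*1/217759 + 133688/(-95200)) = 86900 + (-142584/217759 + 133688*(-1/95200)) = 86900 + (-142584/217759 - 983/700) = 86900 - 313865897/152431300 = 13245966104103/152431300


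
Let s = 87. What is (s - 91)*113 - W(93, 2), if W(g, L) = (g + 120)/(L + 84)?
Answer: -39085/86 ≈ -454.48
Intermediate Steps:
W(g, L) = (120 + g)/(84 + L)
(s - 91)*113 - W(93, 2) = (87 - 91)*113 - (120 + 93)/(84 + 2) = -4*113 - 213/86 = -452 - 213/86 = -39085/86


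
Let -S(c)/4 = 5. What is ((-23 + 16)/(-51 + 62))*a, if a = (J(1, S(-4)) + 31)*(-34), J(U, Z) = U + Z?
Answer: 2856/11 ≈ 259.64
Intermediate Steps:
S(c) = -20 (S(c) = -4*5 = -20)
a = -408 (a = ((1 - 20) + 31)*(-34) = (-19 + 31)*(-34) = 12*(-34) = -408)
((-23 + 16)/(-51 + 62))*a = ((-23 + 16)/(-51 + 62))*(-408) = -7/11*(-408) = 2856/11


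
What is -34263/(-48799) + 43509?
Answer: 2123229954/48799 ≈ 43510.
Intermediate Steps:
-34263/(-48799) + 43509 = -34263*(-1/48799) + 43509 = 34263/48799 + 43509 = 2123229954/48799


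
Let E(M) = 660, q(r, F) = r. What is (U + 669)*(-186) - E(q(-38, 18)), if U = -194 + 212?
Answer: -128442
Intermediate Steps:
U = 18
(U + 669)*(-186) - E(q(-38, 18)) = (18 + 669)*(-186) - 1*660 = 687*(-186) - 660 = -127782 - 660 = -128442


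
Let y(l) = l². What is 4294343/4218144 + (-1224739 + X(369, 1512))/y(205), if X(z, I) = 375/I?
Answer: -2136709137289/75971786400 ≈ -28.125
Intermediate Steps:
4294343/4218144 + (-1224739 + X(369, 1512))/y(205) = 4294343/4218144 + (-1224739 + 375/1512)/(205²) = 4294343*(1/4218144) + (-1224739 + 375*(1/1512))/42025 = 4294343/4218144 + (-1224739 + 125/504)*(1/42025) = 4294343/4218144 - 617268331/504*1/42025 = 4294343/4218144 - 617268331/21180600 = -2136709137289/75971786400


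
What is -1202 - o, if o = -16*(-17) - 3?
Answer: -1471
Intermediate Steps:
o = 269 (o = 272 - 3 = 269)
-1202 - o = -1202 - 1*269 = -1202 - 269 = -1471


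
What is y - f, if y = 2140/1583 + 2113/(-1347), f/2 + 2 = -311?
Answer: 1334358127/2132301 ≈ 625.78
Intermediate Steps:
f = -626 (f = -4 + 2*(-311) = -4 - 622 = -626)
y = -462299/2132301 (y = 2140*(1/1583) + 2113*(-1/1347) = 2140/1583 - 2113/1347 = -462299/2132301 ≈ -0.21681)
y - f = -462299/2132301 - 1*(-626) = -462299/2132301 + 626 = 1334358127/2132301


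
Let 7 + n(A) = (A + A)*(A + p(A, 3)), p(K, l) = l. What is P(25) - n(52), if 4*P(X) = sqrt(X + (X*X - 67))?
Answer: -5713 + sqrt(583)/4 ≈ -5707.0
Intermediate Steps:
n(A) = -7 + 2*A*(3 + A) (n(A) = -7 + (A + A)*(A + 3) = -7 + (2*A)*(3 + A) = -7 + 2*A*(3 + A))
P(X) = sqrt(-67 + X + X**2)/4 (P(X) = sqrt(X + (X*X - 67))/4 = sqrt(X + (X**2 - 67))/4 = sqrt(X + (-67 + X**2))/4 = sqrt(-67 + X + X**2)/4)
P(25) - n(52) = sqrt(-67 + 25 + 25**2)/4 - (-7 + 2*52**2 + 6*52) = sqrt(-67 + 25 + 625)/4 - (-7 + 2*2704 + 312) = sqrt(583)/4 - (-7 + 5408 + 312) = sqrt(583)/4 - 1*5713 = sqrt(583)/4 - 5713 = -5713 + sqrt(583)/4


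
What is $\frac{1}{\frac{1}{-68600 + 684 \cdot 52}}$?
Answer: $-33032$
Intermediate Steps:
$\frac{1}{\frac{1}{-68600 + 684 \cdot 52}} = \frac{1}{\frac{1}{-68600 + 35568}} = \frac{1}{\frac{1}{-33032}} = \frac{1}{- \frac{1}{33032}} = -33032$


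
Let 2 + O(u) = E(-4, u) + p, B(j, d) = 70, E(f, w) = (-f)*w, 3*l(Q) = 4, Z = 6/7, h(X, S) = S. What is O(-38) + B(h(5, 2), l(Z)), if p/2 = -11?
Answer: -106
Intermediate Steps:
Z = 6/7 (Z = 6*(⅐) = 6/7 ≈ 0.85714)
p = -22 (p = 2*(-11) = -22)
l(Q) = 4/3 (l(Q) = (⅓)*4 = 4/3)
E(f, w) = -f*w
O(u) = -24 + 4*u (O(u) = -2 + (-1*(-4)*u - 22) = -2 + (4*u - 22) = -2 + (-22 + 4*u) = -24 + 4*u)
O(-38) + B(h(5, 2), l(Z)) = (-24 + 4*(-38)) + 70 = (-24 - 152) + 70 = -176 + 70 = -106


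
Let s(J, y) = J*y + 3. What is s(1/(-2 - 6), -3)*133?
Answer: 3591/8 ≈ 448.88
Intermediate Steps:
s(J, y) = 3 + J*y
s(1/(-2 - 6), -3)*133 = (3 - 3/(-2 - 6))*133 = (3 - 3/(-8))*133 = (3 - 1/8*(-3))*133 = (3 + 3/8)*133 = (27/8)*133 = 3591/8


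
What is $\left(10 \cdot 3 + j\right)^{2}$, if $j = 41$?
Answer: $5041$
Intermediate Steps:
$\left(10 \cdot 3 + j\right)^{2} = \left(10 \cdot 3 + 41\right)^{2} = \left(30 + 41\right)^{2} = 71^{2} = 5041$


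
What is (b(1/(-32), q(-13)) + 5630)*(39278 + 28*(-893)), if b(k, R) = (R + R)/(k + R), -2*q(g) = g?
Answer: 1849000036/23 ≈ 8.0391e+7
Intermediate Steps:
q(g) = -g/2
b(k, R) = 2*R/(R + k) (b(k, R) = (2*R)/(R + k) = 2*R/(R + k))
(b(1/(-32), q(-13)) + 5630)*(39278 + 28*(-893)) = (2*(-1/2*(-13))/(-1/2*(-13) + 1/(-32)) + 5630)*(39278 + 28*(-893)) = (2*(13/2)/(13/2 - 1/32) + 5630)*(39278 - 25004) = (2*(13/2)/(207/32) + 5630)*14274 = (2*(13/2)*(32/207) + 5630)*14274 = (416/207 + 5630)*14274 = (1165826/207)*14274 = 1849000036/23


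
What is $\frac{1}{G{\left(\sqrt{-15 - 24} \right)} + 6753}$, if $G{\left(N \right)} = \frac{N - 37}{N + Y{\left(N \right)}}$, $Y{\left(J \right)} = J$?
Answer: $- \frac{78 i}{- 526773 i + 37 \sqrt{39}} \approx 0.00014807 - 6.495 \cdot 10^{-8} i$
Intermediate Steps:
$G{\left(N \right)} = \frac{-37 + N}{2 N}$ ($G{\left(N \right)} = \frac{N - 37}{N + N} = \frac{-37 + N}{2 N}$)
$\frac{1}{G{\left(\sqrt{-15 - 24} \right)} + 6753} = \frac{1}{\frac{-37 + \sqrt{-15 - 24}}{2 \sqrt{-15 - 24}} + 6753} = \frac{1}{\frac{-37 + \sqrt{-39}}{2 \sqrt{-39}} + 6753} = \frac{1}{\frac{-37 + i \sqrt{39}}{2 i \sqrt{39}} + 6753} = \frac{1}{\frac{- \frac{i \sqrt{39}}{39} \left(-37 + i \sqrt{39}\right)}{2} + 6753} = \frac{1}{- \frac{i \sqrt{39} \left(-37 + i \sqrt{39}\right)}{78} + 6753} = \frac{1}{6753 - \frac{i \sqrt{39} \left(-37 + i \sqrt{39}\right)}{78}}$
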